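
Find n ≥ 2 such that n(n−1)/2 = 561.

34

n(n−1)/2 = 561 ⇒ n(n−1) = 1122. Since 34·33 = 1122, n = 34.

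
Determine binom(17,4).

2380

C(17,4) = (17·16·15·14) / 4! = 57120 / 24 = 2380.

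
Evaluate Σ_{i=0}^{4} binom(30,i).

31931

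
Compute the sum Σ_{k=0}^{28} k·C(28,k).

Differentiating (1+x)^28 and setting x=1: Σ k·C(28,k) = 28·2^27 = 3758096384.

3758096384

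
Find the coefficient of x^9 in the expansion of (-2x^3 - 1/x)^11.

General term: C(11,j)·(-2x^3)^j·(-1/x)^(11-j), with x-exponent 3j − 1(11−j) = 4j − 11.
Set 4j − 11 = 9: j = 5.
C(11,5) = 462; (-2)^5 = -32; (-1)^6 = 1.
Coefficient = 462 · (-32) · 1 = -14784.

-14784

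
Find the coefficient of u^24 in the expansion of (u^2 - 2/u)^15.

420

General term: C(15,j)·(u^2)^j·(-2/u)^(15-j), with u-exponent 2j − 1(15−j) = 3j − 15.
Set 3j − 15 = 24: j = 13.
C(15,13) = 105; 1^13 = 1; (-2)^2 = 4.
Coefficient = 105 · 1 · 4 = 420.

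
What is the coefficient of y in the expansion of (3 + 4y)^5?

The general term is C(5,j)·(3)^j·(4y)^(5-j); the y^1 term has j = 4.
C(5,4) = 5.
Coefficient = C(5,4) · 3^4 · 4^1 = 5 · 81 · 4 = 1620.

1620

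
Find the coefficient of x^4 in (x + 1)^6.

The general term is C(6,j)·(x)^j·(1)^(6-j); the x^4 term has j = 4.
C(6,4) = 15.
Coefficient = C(6,4) = 15.

15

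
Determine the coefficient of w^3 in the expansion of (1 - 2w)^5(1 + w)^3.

11

Coefficient of w^3 = Σ_{j} C(5,j)·(-2)^j·C(3,3-j)·1^(3-j) for j from 0 to 3.
= 1 + (-30) + 120 + (-80) = 11.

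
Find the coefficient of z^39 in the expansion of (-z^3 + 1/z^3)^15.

15

General term: C(15,j)·(-z^3)^j·(1/z^3)^(15-j), with z-exponent 3j − 3(15−j) = 6j − 45.
Set 6j − 45 = 39: j = 14.
C(15,14) = 15; (-1)^14 = 1; 1^1 = 1.
Coefficient = 15 · 1 · 1 = 15.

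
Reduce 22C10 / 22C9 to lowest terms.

C(n,k+1)/C(n,k) = (n−k)/(k+1) = (22−9)/(9+1) = 13/10.

13/10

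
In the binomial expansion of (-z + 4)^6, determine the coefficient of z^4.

The general term is C(6,j)·(-z)^j·(4)^(6-j); the z^4 term has j = 4.
C(6,4) = 15.
Coefficient = C(6,4) · 4^2 = 15 · 16 = 240.

240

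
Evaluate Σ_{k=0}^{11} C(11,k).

2048

The entries of row 11 sum to 2^11 = 2048.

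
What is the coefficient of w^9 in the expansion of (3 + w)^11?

495

The general term is C(11,j)·(3)^j·(w)^(11-j); the w^9 term has j = 2.
C(11,2) = 55.
Coefficient = C(11,2) · 3^2 = 55 · 9 = 495.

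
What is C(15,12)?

455

C(15,12) = C(15,3) by symmetry.
C(15,3) = (15·14·13) / 3! = 2730 / 6 = 455.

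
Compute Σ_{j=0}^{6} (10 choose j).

848

1 + 10 + 45 + 120 + 210 + 252 + 210 = 848.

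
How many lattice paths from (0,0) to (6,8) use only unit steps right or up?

Each path is a sequence of 14 steps with 6 rights: C(14,6) = 3003.

3003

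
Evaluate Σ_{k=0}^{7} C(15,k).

1 + 15 + 105 + 455 + 1365 + 3003 + 5005 + 6435 = 16384.

16384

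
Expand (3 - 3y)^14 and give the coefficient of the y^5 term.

The general term is C(14,j)·(3)^j·(-3y)^(14-j); the y^5 term has j = 9.
C(14,9) = 2002.
Coefficient = C(14,9) · 3^9 · (-3)^5 = 2002 · 19683 · (-243) = -9575503938.

-9575503938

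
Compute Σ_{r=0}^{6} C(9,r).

1 + 9 + 36 + 84 + 126 + 126 + 84 = 466.

466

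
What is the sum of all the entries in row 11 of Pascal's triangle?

2048

The entries of row 11 sum to 2^11 = 2048.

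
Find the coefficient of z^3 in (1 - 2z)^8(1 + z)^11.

Coefficient of z^3 = Σ_{j} C(8,j)·(-2)^j·C(11,3-j)·1^(3-j) for j from 0 to 3.
= 165 + (-880) + 1232 + (-448) = 69.

69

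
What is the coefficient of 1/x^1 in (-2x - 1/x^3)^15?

-2795520

General term: C(15,j)·(-2x)^j·(-1/x^3)^(15-j), with x-exponent 1j − 3(15−j) = 4j − 45.
Set 4j − 45 = -1: j = 11.
C(15,11) = 1365; (-2)^11 = -2048; (-1)^4 = 1.
Coefficient = 1365 · (-2048) · 1 = -2795520.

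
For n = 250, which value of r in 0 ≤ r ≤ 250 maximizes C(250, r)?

C(250,r) is maximized at r = 250/2 = 125.

125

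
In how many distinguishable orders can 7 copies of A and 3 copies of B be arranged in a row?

Choose positions for the A's: C(10,7) = 120.

120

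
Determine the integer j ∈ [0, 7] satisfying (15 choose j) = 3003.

C(15,j) increases on 0 ≤ j ≤ 7. C(15,4) = 1365 and C(15,5) = 3003, so j = 5.

5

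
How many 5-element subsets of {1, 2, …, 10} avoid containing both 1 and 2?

196

All 5-subsets: C(10,5) = 252. Those containing both fixed elements: C(8,3) = 56.
252 − 56 = 196.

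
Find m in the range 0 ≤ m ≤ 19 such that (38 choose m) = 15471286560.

C(38,m) increases on 0 ≤ m ≤ 19. C(38,14) = 9669554100 and C(38,15) = 15471286560, so m = 15.

15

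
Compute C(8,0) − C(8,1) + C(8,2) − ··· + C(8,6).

7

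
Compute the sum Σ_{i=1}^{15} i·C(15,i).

Differentiating (1+x)^15 and setting x=1: Σ i·C(15,i) = 15·2^14 = 245760.

245760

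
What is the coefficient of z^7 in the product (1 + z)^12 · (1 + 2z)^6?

204840

Coefficient of z^7 = Σ_{j} C(12,j)·1^j·C(6,7-j)·2^(7-j) for j from 1 to 7.
= 768 + 12672 + 52800 + 79200 + 47520 + 11088 + 792 = 204840.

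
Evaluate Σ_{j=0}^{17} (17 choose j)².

2333606220

By Vandermonde's identity, Σ C(17,j)² = C(34,17) = 2333606220.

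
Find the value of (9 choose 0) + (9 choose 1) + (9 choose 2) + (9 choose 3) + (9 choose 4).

1 + 9 + 36 + 84 + 126 = 256.

256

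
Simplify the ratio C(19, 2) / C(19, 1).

C(n,k+1)/C(n,k) = (n−k)/(k+1) = (19−1)/(1+1) = 18/2 = 9.

9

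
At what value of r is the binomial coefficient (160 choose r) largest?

80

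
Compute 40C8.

C(40,8) = (40·39·38·37·36·35·34·33) / 8! = 3100796899200 / 40320 = 76904685.

76904685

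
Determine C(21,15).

54264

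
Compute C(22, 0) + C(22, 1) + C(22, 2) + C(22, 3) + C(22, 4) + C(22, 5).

35443

1 + 22 + 231 + 1540 + 7315 + 26334 = 35443.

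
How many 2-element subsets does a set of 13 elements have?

78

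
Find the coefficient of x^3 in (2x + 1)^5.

The general term is C(5,j)·(2x)^j·(1)^(5-j); the x^3 term has j = 3.
C(5,3) = 10.
Coefficient = C(5,3) · 2^3 = 10 · 8 = 80.

80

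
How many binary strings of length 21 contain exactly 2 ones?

Choose the 2 positions: C(21,2) = 210.

210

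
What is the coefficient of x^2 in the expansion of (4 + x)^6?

3840

The general term is C(6,j)·(4)^j·(x)^(6-j); the x^2 term has j = 4.
C(6,4) = 15.
Coefficient = C(6,4) · 4^4 = 15 · 256 = 3840.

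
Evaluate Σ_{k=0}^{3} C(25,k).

2626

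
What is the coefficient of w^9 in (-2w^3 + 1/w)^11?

-14784

General term: C(11,j)·(-2w^3)^j·(1/w)^(11-j), with w-exponent 3j − 1(11−j) = 4j − 11.
Set 4j − 11 = 9: j = 5.
C(11,5) = 462; (-2)^5 = -32; 1^6 = 1.
Coefficient = 462 · (-32) · 1 = -14784.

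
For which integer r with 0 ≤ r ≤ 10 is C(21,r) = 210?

C(21,r) increases on 0 ≤ r ≤ 10. C(21,1) = 21 and C(21,2) = 210, so r = 2.

2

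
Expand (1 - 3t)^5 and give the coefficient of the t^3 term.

The general term is C(5,j)·(1)^j·(-3t)^(5-j); the t^3 term has j = 2.
C(5,2) = 10.
Coefficient = C(5,2) · (-3)^3 = 10 · (-27) = -270.

-270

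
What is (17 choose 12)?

6188

C(17,12) = C(17,5) by symmetry.
C(17,5) = (17·16·15·14·13) / 5! = 742560 / 120 = 6188.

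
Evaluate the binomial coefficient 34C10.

131128140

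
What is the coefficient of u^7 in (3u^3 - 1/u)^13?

312741

General term: C(13,j)·(3u^3)^j·(-1/u)^(13-j), with u-exponent 3j − 1(13−j) = 4j − 13.
Set 4j − 13 = 7: j = 5.
C(13,5) = 1287; 3^5 = 243; (-1)^8 = 1.
Coefficient = 1287 · 243 · 1 = 312741.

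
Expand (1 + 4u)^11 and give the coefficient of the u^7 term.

5406720

The general term is C(11,j)·(1)^j·(4u)^(11-j); the u^7 term has j = 4.
C(11,4) = 330.
Coefficient = C(11,4) · 4^7 = 330 · 16384 = 5406720.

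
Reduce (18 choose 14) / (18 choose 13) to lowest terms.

5/14

C(n,k+1)/C(n,k) = (n−k)/(k+1) = (18−13)/(13+1) = 5/14.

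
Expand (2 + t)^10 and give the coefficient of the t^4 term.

13440

The general term is C(10,j)·(2)^j·(t)^(10-j); the t^4 term has j = 6.
C(10,6) = 210.
Coefficient = C(10,6) · 2^6 = 210 · 64 = 13440.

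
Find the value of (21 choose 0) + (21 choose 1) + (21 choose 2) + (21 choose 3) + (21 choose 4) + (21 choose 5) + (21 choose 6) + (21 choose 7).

198440

1 + 21 + 210 + 1330 + 5985 + 20349 + 54264 + 116280 = 198440.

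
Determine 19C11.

75582

C(19,11) = C(19,8) by symmetry.
C(19,8) = (19·18·17·16·15·14·13·12) / 8! = 3047466240 / 40320 = 75582.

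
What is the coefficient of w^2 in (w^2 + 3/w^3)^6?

135

General term: C(6,j)·(w^2)^j·(3/w^3)^(6-j), with w-exponent 2j − 3(6−j) = 5j − 18.
Set 5j − 18 = 2: j = 4.
C(6,4) = 15; 1^4 = 1; 3^2 = 9.
Coefficient = 15 · 1 · 9 = 135.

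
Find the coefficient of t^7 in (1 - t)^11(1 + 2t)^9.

Coefficient of t^7 = Σ_{j} C(11,j)·(-1)^j·C(9,7-j)·2^(7-j) for j from 0 to 7.
= 4608 + (-59136) + 221760 + (-332640) + 221760 + (-66528) + 8316 + (-330) = -2190.

-2190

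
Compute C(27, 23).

C(27,23) = C(27,4) by symmetry.
C(27,4) = (27·26·25·24) / 4! = 421200 / 24 = 17550.

17550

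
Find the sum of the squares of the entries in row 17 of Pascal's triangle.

2333606220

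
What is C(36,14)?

3796297200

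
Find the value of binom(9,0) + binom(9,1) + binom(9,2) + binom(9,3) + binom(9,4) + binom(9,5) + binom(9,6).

1 + 9 + 36 + 84 + 126 + 126 + 84 = 466.

466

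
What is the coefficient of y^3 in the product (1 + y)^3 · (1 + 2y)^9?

Coefficient of y^3 = Σ_{j} C(3,j)·1^j·C(9,3-j)·2^(3-j) for j from 0 to 3.
= 672 + 432 + 54 + 1 = 1159.

1159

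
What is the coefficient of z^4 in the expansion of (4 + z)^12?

The general term is C(12,j)·(4)^j·(z)^(12-j); the z^4 term has j = 8.
C(12,8) = 495.
Coefficient = C(12,8) · 4^8 = 495 · 65536 = 32440320.

32440320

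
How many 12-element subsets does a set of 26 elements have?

9657700

C(26,12) = (26·25·24·23·22·21·20·19·18·17·16·15) / 12! = 4626053752320000 / 479001600 = 9657700.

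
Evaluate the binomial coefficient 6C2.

C(6,2) = (6·5) / 2! = 30 / 2 = 15.

15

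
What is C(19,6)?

27132

C(19,6) = (19·18·17·16·15·14) / 6! = 19535040 / 720 = 27132.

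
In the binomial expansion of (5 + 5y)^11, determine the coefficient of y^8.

The general term is C(11,j)·(5)^j·(5y)^(11-j); the y^8 term has j = 3.
C(11,3) = 165.
Coefficient = C(11,3) · 5^3 · 5^8 = 165 · 125 · 390625 = 8056640625.

8056640625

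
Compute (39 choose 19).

C(39,19) = (39·38·37·36·35·34·33·32·31·30·29·28·27·26·25·24·23·22·21) / 19! = 8384177419658927035269120000 / 121645100408832000 = 68923264410.

68923264410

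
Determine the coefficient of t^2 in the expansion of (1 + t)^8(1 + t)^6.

91

(1 + t)^8(1 + t)^6 = (1 + t)^14, so the coefficient of t^2 is C(14,2)·1^2 = 91·1 = 91.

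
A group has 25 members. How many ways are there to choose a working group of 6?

177100

This is C(25,6) = 177100.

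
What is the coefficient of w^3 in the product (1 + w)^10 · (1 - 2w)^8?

72

Coefficient of w^3 = Σ_{j} C(10,j)·1^j·C(8,3-j)·(-2)^(3-j) for j from 0 to 3.
= (-448) + 1120 + (-720) + 120 = 72.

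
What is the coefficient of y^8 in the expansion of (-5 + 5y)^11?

The general term is C(11,j)·(-5)^j·(5y)^(11-j); the y^8 term has j = 3.
C(11,3) = 165.
Coefficient = C(11,3) · (-5)^3 · 5^8 = 165 · (-125) · 390625 = -8056640625.

-8056640625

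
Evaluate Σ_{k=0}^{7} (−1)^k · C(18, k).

The partial alternating sum Σ_{k=0}^{7} (−1)^k C(18,k) = (−1)^7 C(17,7) = -19448.

-19448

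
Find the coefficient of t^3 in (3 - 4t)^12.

-277136640

The general term is C(12,j)·(3)^j·(-4t)^(12-j); the t^3 term has j = 9.
C(12,9) = 220.
Coefficient = C(12,9) · 3^9 · (-4)^3 = 220 · 19683 · (-64) = -277136640.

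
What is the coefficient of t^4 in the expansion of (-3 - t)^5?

The general term is C(5,j)·(-3)^j·(-t)^(5-j); the t^4 term has j = 1.
C(5,1) = 5.
Coefficient = C(5,1) · (-3)^1 = 5 · (-3) = -15.

-15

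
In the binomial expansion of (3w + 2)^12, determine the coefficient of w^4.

10264320

The general term is C(12,j)·(3w)^j·(2)^(12-j); the w^4 term has j = 4.
C(12,4) = 495.
Coefficient = C(12,4) · 3^4 · 2^8 = 495 · 81 · 256 = 10264320.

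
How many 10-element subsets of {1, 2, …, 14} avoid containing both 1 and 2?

506

All 10-subsets: C(14,10) = 1001. Those containing both fixed elements: C(12,8) = 495.
1001 − 495 = 506.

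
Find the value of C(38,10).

C(38,10) = (38·37·36·35·34·33·32·31·30·29) / 10! = 1715456253772800 / 3628800 = 472733756.

472733756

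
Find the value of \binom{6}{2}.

15

C(6,2) = (6·5) / 2! = 30 / 2 = 15.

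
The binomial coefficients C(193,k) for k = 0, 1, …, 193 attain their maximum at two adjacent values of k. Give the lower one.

96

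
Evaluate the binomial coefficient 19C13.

27132

C(19,13) = C(19,6) by symmetry.
C(19,6) = (19·18·17·16·15·14) / 6! = 19535040 / 720 = 27132.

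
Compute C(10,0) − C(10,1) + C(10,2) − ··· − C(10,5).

The partial alternating sum Σ_{k=0}^{5} (−1)^k C(10,k) = (−1)^5 C(9,5) = -126.

-126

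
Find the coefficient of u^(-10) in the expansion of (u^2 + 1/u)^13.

13

General term: C(13,j)·(u^2)^j·(1/u)^(13-j), with u-exponent 2j − 1(13−j) = 3j − 13.
Set 3j − 13 = -10: j = 1.
C(13,1) = 13; 1^1 = 1; 1^12 = 1.
Coefficient = 13 · 1 · 1 = 13.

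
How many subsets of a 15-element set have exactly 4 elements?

Choose the 4 positions: C(15,4) = 1365.

1365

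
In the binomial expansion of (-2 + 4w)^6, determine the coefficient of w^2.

3840

The general term is C(6,j)·(-2)^j·(4w)^(6-j); the w^2 term has j = 4.
C(6,4) = 15.
Coefficient = C(6,4) · (-2)^4 · 4^2 = 15 · 16 · 16 = 3840.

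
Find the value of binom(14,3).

C(14,3) = (14·13·12) / 3! = 2184 / 6 = 364.

364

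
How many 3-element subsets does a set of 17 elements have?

C(17,3) = (17·16·15) / 3! = 4080 / 6 = 680.

680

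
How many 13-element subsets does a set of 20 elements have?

77520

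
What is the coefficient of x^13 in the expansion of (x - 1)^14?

-14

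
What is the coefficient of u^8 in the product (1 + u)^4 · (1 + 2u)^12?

996336

Coefficient of u^8 = Σ_{j} C(4,j)·1^j·C(12,8-j)·2^(8-j) for j from 0 to 4.
= 126720 + 405504 + 354816 + 101376 + 7920 = 996336.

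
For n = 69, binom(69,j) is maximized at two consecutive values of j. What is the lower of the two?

34

For odd n = 69, C(69,j) peaks at j = (n−1)/2 and (n+1)/2; the lower is 34.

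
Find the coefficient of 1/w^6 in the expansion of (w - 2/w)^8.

General term: C(8,j)·(w)^j·(-2/w)^(8-j), with w-exponent 1j − 1(8−j) = 2j − 8.
Set 2j − 8 = -6: j = 1.
C(8,1) = 8; 1^1 = 1; (-2)^7 = -128.
Coefficient = 8 · 1 · (-128) = -1024.

-1024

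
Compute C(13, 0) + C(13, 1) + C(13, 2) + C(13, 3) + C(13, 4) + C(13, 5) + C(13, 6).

4096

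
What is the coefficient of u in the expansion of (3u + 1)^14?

42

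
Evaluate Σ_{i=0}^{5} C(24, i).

1 + 24 + 276 + 2024 + 10626 + 42504 = 55455.

55455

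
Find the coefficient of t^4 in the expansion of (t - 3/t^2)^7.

General term: C(7,j)·(t)^j·(-3/t^2)^(7-j), with t-exponent 1j − 2(7−j) = 3j − 14.
Set 3j − 14 = 4: j = 6.
C(7,6) = 7; 1^6 = 1; (-3)^1 = -3.
Coefficient = 7 · 1 · (-3) = -21.

-21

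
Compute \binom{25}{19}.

177100

C(25,19) = C(25,6) by symmetry.
C(25,6) = (25·24·23·22·21·20) / 6! = 127512000 / 720 = 177100.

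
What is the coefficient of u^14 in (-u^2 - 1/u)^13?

General term: C(13,j)·(-u^2)^j·(-1/u)^(13-j), with u-exponent 2j − 1(13−j) = 3j − 13.
Set 3j − 13 = 14: j = 9.
C(13,9) = 715; (-1)^9 = -1; (-1)^4 = 1.
Coefficient = 715 · (-1) · 1 = -715.

-715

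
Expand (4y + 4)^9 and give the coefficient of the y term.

2359296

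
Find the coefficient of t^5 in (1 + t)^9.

126

The general term is C(9,j)·(1)^j·(t)^(9-j); the t^5 term has j = 4.
C(9,4) = 126.
Coefficient = C(9,4) = 126.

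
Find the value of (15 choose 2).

105

C(15,2) = (15·14) / 2! = 210 / 2 = 105.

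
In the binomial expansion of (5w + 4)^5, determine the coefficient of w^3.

The general term is C(5,j)·(5w)^j·(4)^(5-j); the w^3 term has j = 3.
C(5,3) = 10.
Coefficient = C(5,3) · 5^3 · 4^2 = 10 · 125 · 16 = 20000.

20000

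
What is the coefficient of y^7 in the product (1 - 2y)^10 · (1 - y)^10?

-1167120

Coefficient of y^7 = Σ_{j} C(10,j)·(-2)^j·C(10,7-j)·(-1)^(7-j) for j from 0 to 7.
= (-120) + (-4200) + (-45360) + (-201600) + (-403200) + (-362880) + (-134400) + (-15360) = -1167120.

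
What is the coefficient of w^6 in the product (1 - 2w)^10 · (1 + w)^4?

-2316

Coefficient of w^6 = Σ_{j} C(10,j)·(-2)^j·C(4,6-j)·1^(6-j) for j from 2 to 6.
= 180 + (-3840) + 20160 + (-32256) + 13440 = -2316.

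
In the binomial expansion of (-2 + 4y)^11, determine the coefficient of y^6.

-60555264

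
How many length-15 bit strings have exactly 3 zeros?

455

Choose the 3 positions: C(15,3) = 455.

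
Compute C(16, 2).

C(16,2) = (16·15) / 2! = 240 / 2 = 120.

120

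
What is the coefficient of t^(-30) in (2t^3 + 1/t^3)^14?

General term: C(14,j)·(2t^3)^j·(1/t^3)^(14-j), with t-exponent 3j − 3(14−j) = 6j − 42.
Set 6j − 42 = -30: j = 2.
C(14,2) = 91; 2^2 = 4; 1^12 = 1.
Coefficient = 91 · 4 · 1 = 364.

364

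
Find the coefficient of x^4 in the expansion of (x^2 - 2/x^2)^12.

-25344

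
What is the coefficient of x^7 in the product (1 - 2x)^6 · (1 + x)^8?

408

Coefficient of x^7 = Σ_{j} C(6,j)·(-2)^j·C(8,7-j)·1^(7-j) for j from 0 to 6.
= 8 + (-336) + 3360 + (-11200) + 13440 + (-5376) + 512 = 408.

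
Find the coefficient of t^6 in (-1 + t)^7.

-7

The general term is C(7,j)·(-1)^j·(t)^(7-j); the t^6 term has j = 1.
C(7,1) = 7.
Coefficient = C(7,1) · (-1)^1 = 7 · (-1) = -7.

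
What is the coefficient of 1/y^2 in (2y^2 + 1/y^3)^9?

4032

General term: C(9,j)·(2y^2)^j·(1/y^3)^(9-j), with y-exponent 2j − 3(9−j) = 5j − 27.
Set 5j − 27 = -2: j = 5.
C(9,5) = 126; 2^5 = 32; 1^4 = 1.
Coefficient = 126 · 32 · 1 = 4032.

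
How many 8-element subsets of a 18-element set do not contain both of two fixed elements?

35750

All 8-subsets: C(18,8) = 43758. Those containing both fixed elements: C(16,6) = 8008.
43758 − 8008 = 35750.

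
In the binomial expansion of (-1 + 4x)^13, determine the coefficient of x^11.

The general term is C(13,j)·(-1)^j·(4x)^(13-j); the x^11 term has j = 2.
C(13,2) = 78.
Coefficient = C(13,2) · 4^11 = 78 · 4194304 = 327155712.

327155712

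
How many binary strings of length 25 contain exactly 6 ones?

Choose the 6 positions: C(25,6) = 177100.

177100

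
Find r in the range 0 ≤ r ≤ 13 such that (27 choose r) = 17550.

4

C(27,r) increases on 0 ≤ r ≤ 13. C(27,3) = 2925 and C(27,4) = 17550, so r = 4.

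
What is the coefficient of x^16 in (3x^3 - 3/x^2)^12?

263063295

General term: C(12,j)·(3x^3)^j·(-3/x^2)^(12-j), with x-exponent 3j − 2(12−j) = 5j − 24.
Set 5j − 24 = 16: j = 8.
C(12,8) = 495; 3^8 = 6561; (-3)^4 = 81.
Coefficient = 495 · 6561 · 81 = 263063295.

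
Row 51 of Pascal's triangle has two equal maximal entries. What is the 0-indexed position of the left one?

25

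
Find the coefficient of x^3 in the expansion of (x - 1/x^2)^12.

General term: C(12,j)·(x)^j·(-1/x^2)^(12-j), with x-exponent 1j − 2(12−j) = 3j − 24.
Set 3j − 24 = 3: j = 9.
C(12,9) = 220; 1^9 = 1; (-1)^3 = -1.
Coefficient = 220 · 1 · (-1) = -220.

-220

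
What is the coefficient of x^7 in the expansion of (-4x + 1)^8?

The general term is C(8,j)·(-4x)^j·(1)^(8-j); the x^7 term has j = 7.
C(8,7) = 8.
Coefficient = C(8,7) · (-4)^7 = 8 · (-16384) = -131072.

-131072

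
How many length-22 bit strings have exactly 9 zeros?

Choose the 9 positions: C(22,9) = 497420.

497420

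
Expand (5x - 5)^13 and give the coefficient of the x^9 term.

872802734375

The general term is C(13,j)·(5x)^j·(-5)^(13-j); the x^9 term has j = 9.
C(13,9) = 715.
Coefficient = C(13,9) · 5^9 · (-5)^4 = 715 · 1953125 · 625 = 872802734375.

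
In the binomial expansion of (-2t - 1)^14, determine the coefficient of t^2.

The general term is C(14,j)·(-2t)^j·(-1)^(14-j); the t^2 term has j = 2.
C(14,2) = 91.
Coefficient = C(14,2) · (-2)^2 = 91 · 4 = 364.

364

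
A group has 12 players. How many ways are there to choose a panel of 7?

This is C(12,7) = 792.

792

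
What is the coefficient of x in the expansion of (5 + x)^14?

The general term is C(14,j)·(5)^j·(x)^(14-j); the x^1 term has j = 13.
C(14,13) = 14.
Coefficient = C(14,13) · 5^13 = 14 · 1220703125 = 17089843750.

17089843750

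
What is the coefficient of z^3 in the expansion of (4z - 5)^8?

-11200000

The general term is C(8,j)·(4z)^j·(-5)^(8-j); the z^3 term has j = 3.
C(8,3) = 56.
Coefficient = C(8,3) · 4^3 · (-5)^5 = 56 · 64 · (-3125) = -11200000.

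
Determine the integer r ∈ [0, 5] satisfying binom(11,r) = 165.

C(11,r) increases on 0 ≤ r ≤ 5. C(11,2) = 55 and C(11,3) = 165, so r = 3.

3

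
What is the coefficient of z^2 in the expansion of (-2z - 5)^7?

-262500

The general term is C(7,j)·(-2z)^j·(-5)^(7-j); the z^2 term has j = 2.
C(7,2) = 21.
Coefficient = C(7,2) · (-2)^2 · (-5)^5 = 21 · 4 · (-3125) = -262500.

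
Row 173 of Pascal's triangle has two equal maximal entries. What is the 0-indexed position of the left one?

For odd n = 173, C(173,k) peaks at k = (n−1)/2 and (n+1)/2; the lower is 86.

86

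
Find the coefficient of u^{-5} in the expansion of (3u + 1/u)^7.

21

General term: C(7,j)·(3u)^j·(1/u)^(7-j), with u-exponent 1j − 1(7−j) = 2j − 7.
Set 2j − 7 = -5: j = 1.
C(7,1) = 7; 3^1 = 3; 1^6 = 1.
Coefficient = 7 · 3 · 1 = 21.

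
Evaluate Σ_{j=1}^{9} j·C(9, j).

Differentiating (1+x)^9 and setting x=1: Σ j·C(9,j) = 9·2^8 = 2304.

2304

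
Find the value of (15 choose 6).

5005

C(15,6) = (15·14·13·12·11·10) / 6! = 3603600 / 720 = 5005.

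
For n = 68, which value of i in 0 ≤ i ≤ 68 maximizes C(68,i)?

C(68,i) is maximized at i = 68/2 = 34.

34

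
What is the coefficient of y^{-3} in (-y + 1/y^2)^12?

General term: C(12,j)·(-y)^j·(1/y^2)^(12-j), with y-exponent 1j − 2(12−j) = 3j − 24.
Set 3j − 24 = -3: j = 7.
C(12,7) = 792; (-1)^7 = -1; 1^5 = 1.
Coefficient = 792 · (-1) · 1 = -792.

-792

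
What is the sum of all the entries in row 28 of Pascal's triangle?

268435456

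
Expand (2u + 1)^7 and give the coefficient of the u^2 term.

The general term is C(7,j)·(2u)^j·(1)^(7-j); the u^2 term has j = 2.
C(7,2) = 21.
Coefficient = C(7,2) · 2^2 = 21 · 4 = 84.

84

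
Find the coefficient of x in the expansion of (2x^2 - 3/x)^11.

General term: C(11,j)·(2x^2)^j·(-3/x)^(11-j), with x-exponent 2j − 1(11−j) = 3j − 11.
Set 3j − 11 = 1: j = 4.
C(11,4) = 330; 2^4 = 16; (-3)^7 = -2187.
Coefficient = 330 · 16 · (-2187) = -11547360.

-11547360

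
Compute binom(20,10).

184756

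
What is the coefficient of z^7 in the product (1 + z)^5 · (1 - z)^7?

20

Coefficient of z^7 = Σ_{j} C(5,j)·1^j·C(7,7-j)·(-1)^(7-j) for j from 0 to 5.
= (-1) + 35 + (-210) + 350 + (-175) + 21 = 20.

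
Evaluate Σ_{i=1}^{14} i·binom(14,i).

114688

Since i·C(14,i) = 14·C(13,i−1), the sum is 14·2^13 = 14·8192 = 114688.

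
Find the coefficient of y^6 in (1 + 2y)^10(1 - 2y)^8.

Coefficient of y^6 = Σ_{j} C(10,j)·2^j·C(8,6-j)·(-2)^(6-j) for j from 0 to 6.
= 1792 + (-35840) + 201600 + (-430080) + 376320 + (-129024) + 13440 = -1792.

-1792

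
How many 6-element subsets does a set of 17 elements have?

12376

C(17,6) = (17·16·15·14·13·12) / 6! = 8910720 / 720 = 12376.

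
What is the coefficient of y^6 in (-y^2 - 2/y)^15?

-1647360

General term: C(15,j)·(-y^2)^j·(-2/y)^(15-j), with y-exponent 2j − 1(15−j) = 3j − 15.
Set 3j − 15 = 6: j = 7.
C(15,7) = 6435; (-1)^7 = -1; (-2)^8 = 256.
Coefficient = 6435 · (-1) · 256 = -1647360.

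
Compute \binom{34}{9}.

C(34,9) = (34·33·32·31·30·29·28·27·26) / 9! = 19033511777280 / 362880 = 52451256.

52451256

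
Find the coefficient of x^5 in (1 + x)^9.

The general term is C(9,j)·(1)^j·(x)^(9-j); the x^5 term has j = 4.
C(9,4) = 126.
Coefficient = C(9,4) = 126.

126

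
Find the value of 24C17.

346104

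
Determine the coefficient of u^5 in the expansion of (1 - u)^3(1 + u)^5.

Coefficient of u^5 = Σ_{j} C(3,j)·(-1)^j·C(5,5-j)·1^(5-j) for j from 0 to 3.
= 1 + (-15) + 30 + (-10) = 6.

6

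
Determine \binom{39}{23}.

37711260990

C(39,23) = C(39,16) by symmetry.
C(39,16) = (39·38·37·36·35·34·33·32·31·30·29·28·27·26·25·24) / 16! = 789024790105300869120000 / 20922789888000 = 37711260990.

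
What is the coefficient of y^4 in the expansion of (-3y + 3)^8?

459270

The general term is C(8,j)·(-3y)^j·(3)^(8-j); the y^4 term has j = 4.
C(8,4) = 70.
Coefficient = C(8,4) · (-3)^4 · 3^4 = 70 · 81 · 81 = 459270.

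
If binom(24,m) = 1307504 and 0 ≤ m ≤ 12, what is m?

9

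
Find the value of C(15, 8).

6435

C(15,8) = C(15,7) by symmetry.
C(15,7) = (15·14·13·12·11·10·9) / 7! = 32432400 / 5040 = 6435.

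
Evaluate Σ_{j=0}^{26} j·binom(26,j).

872415232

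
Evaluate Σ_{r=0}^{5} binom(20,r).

21700

1 + 20 + 190 + 1140 + 4845 + 15504 = 21700.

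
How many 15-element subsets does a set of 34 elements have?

C(34,15) = (34·33·32·31·30·29·28·27·26·25·24·23·22·21·20) / 15! = 2427001153744527360000 / 1307674368000 = 1855967520.

1855967520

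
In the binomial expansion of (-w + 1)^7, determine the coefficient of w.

-7

The general term is C(7,j)·(-w)^j·(1)^(7-j); the w^1 term has j = 1.
C(7,1) = 7.
Coefficient = C(7,1) · (-1)^1 = 7 · (-1) = -7.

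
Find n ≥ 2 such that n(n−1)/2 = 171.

19

n(n−1)/2 = 171 ⇒ n(n−1) = 342. Since 19·18 = 342, n = 19.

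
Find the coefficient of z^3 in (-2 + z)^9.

5376

The general term is C(9,j)·(-2)^j·(z)^(9-j); the z^3 term has j = 6.
C(9,6) = 84.
Coefficient = C(9,6) · (-2)^6 = 84 · 64 = 5376.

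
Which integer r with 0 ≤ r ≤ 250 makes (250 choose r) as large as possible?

C(250,r) is maximized at r = 250/2 = 125.

125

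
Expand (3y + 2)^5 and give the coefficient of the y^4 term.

810

The general term is C(5,j)·(3y)^j·(2)^(5-j); the y^4 term has j = 4.
C(5,4) = 5.
Coefficient = C(5,4) · 3^4 · 2^1 = 5 · 81 · 2 = 810.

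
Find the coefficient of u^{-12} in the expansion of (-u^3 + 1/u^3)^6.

-6

General term: C(6,j)·(-u^3)^j·(1/u^3)^(6-j), with u-exponent 3j − 3(6−j) = 6j − 18.
Set 6j − 18 = -12: j = 1.
C(6,1) = 6; (-1)^1 = -1; 1^5 = 1.
Coefficient = 6 · (-1) · 1 = -6.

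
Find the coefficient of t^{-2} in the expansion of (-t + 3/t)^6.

1215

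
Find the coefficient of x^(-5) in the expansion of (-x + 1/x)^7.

General term: C(7,j)·(-x)^j·(1/x)^(7-j), with x-exponent 1j − 1(7−j) = 2j − 7.
Set 2j − 7 = -5: j = 1.
C(7,1) = 7; (-1)^1 = -1; 1^6 = 1.
Coefficient = 7 · (-1) · 1 = -7.

-7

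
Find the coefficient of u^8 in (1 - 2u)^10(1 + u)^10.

-5835

Coefficient of u^8 = Σ_{j} C(10,j)·(-2)^j·C(10,8-j)·1^(8-j) for j from 0 to 8.
= 45 + (-2400) + 37800 + (-241920) + 705600 + (-967680) + 604800 + (-153600) + 11520 = -5835.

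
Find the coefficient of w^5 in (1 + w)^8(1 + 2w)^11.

107900

Coefficient of w^5 = Σ_{j} C(8,j)·1^j·C(11,5-j)·2^(5-j) for j from 0 to 5.
= 14784 + 42240 + 36960 + 12320 + 1540 + 56 = 107900.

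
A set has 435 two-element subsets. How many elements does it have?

30

n(n−1)/2 = 435 ⇒ n(n−1) = 870. Since 30·29 = 870, n = 30.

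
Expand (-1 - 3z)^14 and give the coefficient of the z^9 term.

39405366

The general term is C(14,j)·(-1)^j·(-3z)^(14-j); the z^9 term has j = 5.
C(14,5) = 2002.
Coefficient = C(14,5) · (-1)^5 · (-3)^9 = 2002 · (-1) · (-19683) = 39405366.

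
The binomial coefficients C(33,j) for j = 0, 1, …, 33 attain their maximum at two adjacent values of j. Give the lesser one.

16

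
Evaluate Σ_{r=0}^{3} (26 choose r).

1 + 26 + 325 + 2600 = 2952.

2952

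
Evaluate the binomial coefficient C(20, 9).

C(20,9) = (20·19·18·17·16·15·14·13·12) / 9! = 60949324800 / 362880 = 167960.

167960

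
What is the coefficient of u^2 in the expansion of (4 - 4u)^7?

344064

The general term is C(7,j)·(4)^j·(-4u)^(7-j); the u^2 term has j = 5.
C(7,5) = 21.
Coefficient = C(7,5) · 4^5 · (-4)^2 = 21 · 1024 · 16 = 344064.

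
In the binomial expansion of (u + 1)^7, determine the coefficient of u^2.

21

The general term is C(7,j)·(u)^j·(1)^(7-j); the u^2 term has j = 2.
C(7,2) = 21.
Coefficient = C(7,2) = 21.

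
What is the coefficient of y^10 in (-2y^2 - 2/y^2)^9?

General term: C(9,j)·(-2y^2)^j·(-2/y^2)^(9-j), with y-exponent 2j − 2(9−j) = 4j − 18.
Set 4j − 18 = 10: j = 7.
C(9,7) = 36; (-2)^7 = -128; (-2)^2 = 4.
Coefficient = 36 · (-128) · 4 = -18432.

-18432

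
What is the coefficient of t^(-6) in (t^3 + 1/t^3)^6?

General term: C(6,j)·(t^3)^j·(1/t^3)^(6-j), with t-exponent 3j − 3(6−j) = 6j − 18.
Set 6j − 18 = -6: j = 2.
C(6,2) = 15; 1^2 = 1; 1^4 = 1.
Coefficient = 15 · 1 · 1 = 15.

15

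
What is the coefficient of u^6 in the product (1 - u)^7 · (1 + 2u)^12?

-4809

Coefficient of u^6 = Σ_{j} C(7,j)·(-1)^j·C(12,6-j)·2^(6-j) for j from 0 to 6.
= 59136 + (-177408) + 166320 + (-61600) + 9240 + (-504) + 7 = -4809.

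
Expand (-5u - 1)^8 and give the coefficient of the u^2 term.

The general term is C(8,j)·(-5u)^j·(-1)^(8-j); the u^2 term has j = 2.
C(8,2) = 28.
Coefficient = C(8,2) · (-5)^2 = 28 · 25 = 700.

700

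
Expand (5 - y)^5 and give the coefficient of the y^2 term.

The general term is C(5,j)·(5)^j·(-y)^(5-j); the y^2 term has j = 3.
C(5,3) = 10.
Coefficient = C(5,3) · 5^3 = 10 · 125 = 1250.

1250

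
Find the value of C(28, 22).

376740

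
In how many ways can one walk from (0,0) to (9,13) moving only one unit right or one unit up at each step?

497420

Each path is a sequence of 22 steps with 9 rights: C(22,9) = 497420.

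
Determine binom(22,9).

497420

C(22,9) = (22·21·20·19·18·17·16·15·14) / 9! = 180503769600 / 362880 = 497420.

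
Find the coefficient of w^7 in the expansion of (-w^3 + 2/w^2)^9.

-2016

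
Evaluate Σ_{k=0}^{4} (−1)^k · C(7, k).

The partial alternating sum Σ_{k=0}^{4} (−1)^k C(7,k) = (−1)^4 C(6,4) = 15.

15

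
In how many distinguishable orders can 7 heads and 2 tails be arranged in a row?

Choose positions for the heads: C(9,7) = 36.

36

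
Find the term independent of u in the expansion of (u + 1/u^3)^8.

General term: C(8,j)·(u)^j·(1/u^3)^(8-j), with u-exponent 1j − 3(8−j) = 4j − 24.
Set 4j − 24 = 0: j = 6.
C(8,6) = 28; 1^6 = 1; 1^2 = 1.
Coefficient = 28 · 1 · 1 = 28.

28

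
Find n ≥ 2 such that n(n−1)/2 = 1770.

n(n−1)/2 = 1770 ⇒ n(n−1) = 3540. Since 60·59 = 3540, n = 60.

60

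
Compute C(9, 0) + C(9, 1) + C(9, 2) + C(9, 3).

1 + 9 + 36 + 84 = 130.

130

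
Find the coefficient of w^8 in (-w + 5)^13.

4021875

The general term is C(13,j)·(-w)^j·(5)^(13-j); the w^8 term has j = 8.
C(13,8) = 1287.
Coefficient = C(13,8) · 5^5 = 1287 · 3125 = 4021875.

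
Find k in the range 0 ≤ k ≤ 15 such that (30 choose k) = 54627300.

C(30,k) increases on 0 ≤ k ≤ 15. C(30,10) = 30045015 and C(30,11) = 54627300, so k = 11.

11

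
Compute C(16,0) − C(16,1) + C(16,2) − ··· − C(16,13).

The partial alternating sum Σ_{k=0}^{13} (−1)^k C(16,k) = (−1)^13 C(15,13) = -105.

-105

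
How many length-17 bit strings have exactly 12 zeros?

6188

Choose the 12 positions: C(17,12) = 6188.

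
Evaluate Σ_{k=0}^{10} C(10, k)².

184756

Σ C(10,k)² is the coefficient of x^10 in (1+x)^10(1+x)^10 = (1+x)^20, i.e. C(20,10) = 184756.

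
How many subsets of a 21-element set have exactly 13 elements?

Choose the 13 positions: C(21,13) = 203490.

203490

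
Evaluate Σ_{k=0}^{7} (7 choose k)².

By Vandermonde's identity, Σ C(7,k)² = C(14,7) = 3432.

3432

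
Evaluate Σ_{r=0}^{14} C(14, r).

16384

The entries of row 14 sum to 2^14 = 16384.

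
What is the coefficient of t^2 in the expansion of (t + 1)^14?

The general term is C(14,j)·(t)^j·(1)^(14-j); the t^2 term has j = 2.
C(14,2) = 91.
Coefficient = C(14,2) = 91.

91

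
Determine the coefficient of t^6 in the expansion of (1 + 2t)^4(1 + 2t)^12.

Coefficient of t^6 = Σ_{j} C(4,j)·2^j·C(12,6-j)·2^(6-j) for j from 0 to 4.
= 59136 + 202752 + 190080 + 56320 + 4224 = 512512.

512512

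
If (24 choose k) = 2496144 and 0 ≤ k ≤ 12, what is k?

11

C(24,k) increases on 0 ≤ k ≤ 12. C(24,10) = 1961256 and C(24,11) = 2496144, so k = 11.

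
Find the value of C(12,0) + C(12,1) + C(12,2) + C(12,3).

1 + 12 + 66 + 220 = 299.

299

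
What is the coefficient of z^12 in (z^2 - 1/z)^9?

General term: C(9,j)·(z^2)^j·(-1/z)^(9-j), with z-exponent 2j − 1(9−j) = 3j − 9.
Set 3j − 9 = 12: j = 7.
C(9,7) = 36; 1^7 = 1; (-1)^2 = 1.
Coefficient = 36 · 1 · 1 = 36.

36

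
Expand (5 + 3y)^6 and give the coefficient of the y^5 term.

The general term is C(6,j)·(5)^j·(3y)^(6-j); the y^5 term has j = 1.
C(6,1) = 6.
Coefficient = C(6,1) · 5^1 · 3^5 = 6 · 5 · 243 = 7290.

7290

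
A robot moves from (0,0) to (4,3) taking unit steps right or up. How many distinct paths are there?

35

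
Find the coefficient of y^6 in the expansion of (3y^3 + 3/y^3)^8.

367416

General term: C(8,j)·(3y^3)^j·(3/y^3)^(8-j), with y-exponent 3j − 3(8−j) = 6j − 24.
Set 6j − 24 = 6: j = 5.
C(8,5) = 56; 3^5 = 243; 3^3 = 27.
Coefficient = 56 · 243 · 27 = 367416.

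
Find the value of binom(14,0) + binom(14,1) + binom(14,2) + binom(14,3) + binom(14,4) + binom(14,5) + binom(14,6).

6476

1 + 14 + 91 + 364 + 1001 + 2002 + 3003 = 6476.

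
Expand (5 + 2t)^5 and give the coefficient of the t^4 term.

400

The general term is C(5,j)·(5)^j·(2t)^(5-j); the t^4 term has j = 1.
C(5,1) = 5.
Coefficient = C(5,1) · 5^1 · 2^4 = 5 · 5 · 16 = 400.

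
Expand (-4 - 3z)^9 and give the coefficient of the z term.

The general term is C(9,j)·(-4)^j·(-3z)^(9-j); the z^1 term has j = 8.
C(9,8) = 9.
Coefficient = C(9,8) · (-4)^8 · (-3)^1 = 9 · 65536 · (-3) = -1769472.

-1769472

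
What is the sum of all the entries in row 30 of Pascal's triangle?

1073741824

Setting x = 1 in (1+x)^30 gives Σ C(30,j) = 2^30 = 1073741824.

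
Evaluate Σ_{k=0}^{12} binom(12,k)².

By Vandermonde's identity, Σ C(12,k)² = C(24,12) = 2704156.

2704156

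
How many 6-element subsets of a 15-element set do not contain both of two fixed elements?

4290

All 6-subsets: C(15,6) = 5005. Those containing both fixed elements: C(13,4) = 715.
5005 − 715 = 4290.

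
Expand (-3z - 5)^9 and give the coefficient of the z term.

The general term is C(9,j)·(-3z)^j·(-5)^(9-j); the z^1 term has j = 1.
C(9,1) = 9.
Coefficient = C(9,1) · (-3)^1 · (-5)^8 = 9 · (-3) · 390625 = -10546875.

-10546875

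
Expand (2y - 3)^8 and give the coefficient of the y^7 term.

-3072

The general term is C(8,j)·(2y)^j·(-3)^(8-j); the y^7 term has j = 7.
C(8,7) = 8.
Coefficient = C(8,7) · 2^7 · (-3)^1 = 8 · 128 · (-3) = -3072.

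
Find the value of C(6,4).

15

C(6,4) = C(6,2) by symmetry.
C(6,2) = (6·5) / 2! = 30 / 2 = 15.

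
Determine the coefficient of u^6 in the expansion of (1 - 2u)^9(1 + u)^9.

1176

Coefficient of u^6 = Σ_{j} C(9,j)·(-2)^j·C(9,6-j)·1^(6-j) for j from 0 to 6.
= 84 + (-2268) + 18144 + (-56448) + 72576 + (-36288) + 5376 = 1176.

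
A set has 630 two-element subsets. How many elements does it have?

36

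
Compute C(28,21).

1184040

C(28,21) = C(28,7) by symmetry.
C(28,7) = (28·27·26·25·24·23·22) / 7! = 5967561600 / 5040 = 1184040.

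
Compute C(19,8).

C(19,8) = (19·18·17·16·15·14·13·12) / 8! = 3047466240 / 40320 = 75582.

75582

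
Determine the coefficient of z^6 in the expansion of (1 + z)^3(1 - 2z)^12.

Coefficient of z^6 = Σ_{j} C(3,j)·1^j·C(12,6-j)·(-2)^(6-j) for j from 0 to 3.
= 59136 + (-76032) + 23760 + (-1760) = 5104.

5104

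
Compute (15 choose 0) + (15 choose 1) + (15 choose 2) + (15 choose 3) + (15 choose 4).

1941

1 + 15 + 105 + 455 + 1365 = 1941.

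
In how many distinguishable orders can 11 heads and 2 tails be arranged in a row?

Choose positions for the heads: C(13,11) = 78.

78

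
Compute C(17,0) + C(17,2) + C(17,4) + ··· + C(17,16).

Even-i terms of row 17 sum to 2^16 = 65536.

65536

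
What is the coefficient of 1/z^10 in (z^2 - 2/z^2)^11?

42240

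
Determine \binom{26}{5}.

65780

C(26,5) = (26·25·24·23·22) / 5! = 7893600 / 120 = 65780.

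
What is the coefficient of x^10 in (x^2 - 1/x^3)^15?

General term: C(15,j)·(x^2)^j·(-1/x^3)^(15-j), with x-exponent 2j − 3(15−j) = 5j − 45.
Set 5j − 45 = 10: j = 11.
C(15,11) = 1365; 1^11 = 1; (-1)^4 = 1.
Coefficient = 1365 · 1 · 1 = 1365.

1365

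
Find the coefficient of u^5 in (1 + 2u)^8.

1792

The general term is C(8,j)·(1)^j·(2u)^(8-j); the u^5 term has j = 3.
C(8,3) = 56.
Coefficient = C(8,3) · 2^5 = 56 · 32 = 1792.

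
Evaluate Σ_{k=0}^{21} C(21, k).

The entries of row 21 sum to 2^21 = 2097152.

2097152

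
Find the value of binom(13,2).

C(13,2) = (13·12) / 2! = 156 / 2 = 78.

78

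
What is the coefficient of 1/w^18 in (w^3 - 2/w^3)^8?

-1024

General term: C(8,j)·(w^3)^j·(-2/w^3)^(8-j), with w-exponent 3j − 3(8−j) = 6j − 24.
Set 6j − 24 = -18: j = 1.
C(8,1) = 8; 1^1 = 1; (-2)^7 = -128.
Coefficient = 8 · 1 · (-128) = -1024.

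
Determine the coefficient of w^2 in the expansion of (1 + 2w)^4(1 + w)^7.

101

Coefficient of w^2 = Σ_{j} C(4,j)·2^j·C(7,2-j)·1^(2-j) for j from 0 to 2.
= 21 + 56 + 24 = 101.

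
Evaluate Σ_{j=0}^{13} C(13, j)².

Σ C(13,j)² is the coefficient of x^13 in (1+x)^13(1+x)^13 = (1+x)^26, i.e. C(26,13) = 10400600.

10400600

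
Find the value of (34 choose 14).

1391975640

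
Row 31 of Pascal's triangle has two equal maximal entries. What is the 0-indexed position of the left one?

15

For odd n = 31, C(31,k) peaks at k = (n−1)/2 and (n+1)/2; the lower is 15.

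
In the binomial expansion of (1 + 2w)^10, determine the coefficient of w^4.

3360

The general term is C(10,j)·(1)^j·(2w)^(10-j); the w^4 term has j = 6.
C(10,6) = 210.
Coefficient = C(10,6) · 2^4 = 210 · 16 = 3360.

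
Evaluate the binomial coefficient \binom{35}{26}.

C(35,26) = C(35,9) by symmetry.
C(35,9) = (35·34·33·32·31·30·29·28·27) / 9! = 25622035084800 / 362880 = 70607460.

70607460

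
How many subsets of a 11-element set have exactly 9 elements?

55

Choose the 9 positions: C(11,9) = 55.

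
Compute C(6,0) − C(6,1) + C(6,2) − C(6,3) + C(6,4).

The partial alternating sum Σ_{k=0}^{4} (−1)^k C(6,k) = (−1)^4 C(5,4) = 5.

5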